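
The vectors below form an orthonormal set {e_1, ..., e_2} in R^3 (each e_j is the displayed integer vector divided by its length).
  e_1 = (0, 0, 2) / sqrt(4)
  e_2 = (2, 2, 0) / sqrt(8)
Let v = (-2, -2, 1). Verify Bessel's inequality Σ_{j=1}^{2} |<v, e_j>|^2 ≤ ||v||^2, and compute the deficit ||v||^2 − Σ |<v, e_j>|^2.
Σ |<v, e_j>|^2 = 9; ||v||^2 = 9; deficit = 0

Write each e_j = u_j / sqrt(<u_j, u_j>) where u_j is the displayed integer vector. Then <v, e_j> = <v, u_j> / sqrt(<u_j, u_j>), so |<v, e_j>|^2 = <v, u_j>^2 / <u_j, u_j>.
Coefficients: <v, e_1> = 2/sqrt(4), <v, e_2> = -8/sqrt(8).
Square and sum: Σ |<v, e_j>|^2 = 9.
Compute ||v||^2 = v·v = 9.
Deficit = 9 − 9 = 0 ≥ 0, confirming Bessel's inequality. (The deficit equals ||v − Σ <v,e_j> e_j||^2, the squared distance from v to span{e_j}.)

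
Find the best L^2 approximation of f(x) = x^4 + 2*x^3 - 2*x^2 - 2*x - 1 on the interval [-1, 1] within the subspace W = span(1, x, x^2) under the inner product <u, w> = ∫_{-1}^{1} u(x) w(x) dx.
g(x) = -8*x^2/7 - 4*x/5 - 38/35

The best approximation g ∈ W is the orthogonal projection of f onto W. Writing g = a_0 + a_1 x + a_2 x^2, the coefficients solve the normal equations G · a = b where
  G_{ij} = <φ_i, φ_j> and b_i = <f, φ_i>, with φ_0 = 1, φ_1 = x, φ_2 = x^2.
G =
  [2, 0, 2/3]
  [0, 2/3, 0]
  [2/3, 0, 2/5],
b = (-44/15, -8/15, -124/105).
Solving gives a_0 = -38/35, a_1 = -4/5, a_2 = -8/7, so
  g(x) = -8*x^2/7 - 4*x/5 - 38/35.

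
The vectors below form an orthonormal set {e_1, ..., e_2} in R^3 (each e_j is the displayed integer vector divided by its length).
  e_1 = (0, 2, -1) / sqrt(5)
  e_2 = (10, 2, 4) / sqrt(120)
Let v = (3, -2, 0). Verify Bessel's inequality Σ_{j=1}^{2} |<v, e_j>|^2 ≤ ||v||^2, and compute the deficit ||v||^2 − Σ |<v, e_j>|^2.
Σ |<v, e_j>|^2 = 53/6; ||v||^2 = 13; deficit = 25/6

Write each e_j = u_j / sqrt(<u_j, u_j>) where u_j is the displayed integer vector. Then <v, e_j> = <v, u_j> / sqrt(<u_j, u_j>), so |<v, e_j>|^2 = <v, u_j>^2 / <u_j, u_j>.
Coefficients: <v, e_1> = -4/sqrt(5), <v, e_2> = 26/sqrt(120).
Square and sum: Σ |<v, e_j>|^2 = 53/6.
Compute ||v||^2 = v·v = 13.
Deficit = 13 − 53/6 = 25/6 ≥ 0, confirming Bessel's inequality. (The deficit equals ||v − Σ <v,e_j> e_j||^2, the squared distance from v to span{e_j}.)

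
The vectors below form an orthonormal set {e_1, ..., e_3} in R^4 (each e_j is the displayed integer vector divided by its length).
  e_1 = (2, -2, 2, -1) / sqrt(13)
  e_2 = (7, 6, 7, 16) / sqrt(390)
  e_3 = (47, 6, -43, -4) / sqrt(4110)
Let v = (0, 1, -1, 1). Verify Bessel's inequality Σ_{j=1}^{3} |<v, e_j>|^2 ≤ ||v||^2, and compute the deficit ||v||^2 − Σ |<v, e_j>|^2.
Σ |<v, e_j>|^2 = 410/137; ||v||^2 = 3; deficit = 1/137

Write each e_j = u_j / sqrt(<u_j, u_j>) where u_j is the displayed integer vector. Then <v, e_j> = <v, u_j> / sqrt(<u_j, u_j>), so |<v, e_j>|^2 = <v, u_j>^2 / <u_j, u_j>.
Coefficients: <v, e_1> = -5/sqrt(13), <v, e_2> = 15/sqrt(390), <v, e_3> = 45/sqrt(4110).
Square and sum: Σ |<v, e_j>|^2 = 410/137.
Compute ||v||^2 = v·v = 3.
Deficit = 3 − 410/137 = 1/137 ≥ 0, confirming Bessel's inequality. (The deficit equals ||v − Σ <v,e_j> e_j||^2, the squared distance from v to span{e_j}.)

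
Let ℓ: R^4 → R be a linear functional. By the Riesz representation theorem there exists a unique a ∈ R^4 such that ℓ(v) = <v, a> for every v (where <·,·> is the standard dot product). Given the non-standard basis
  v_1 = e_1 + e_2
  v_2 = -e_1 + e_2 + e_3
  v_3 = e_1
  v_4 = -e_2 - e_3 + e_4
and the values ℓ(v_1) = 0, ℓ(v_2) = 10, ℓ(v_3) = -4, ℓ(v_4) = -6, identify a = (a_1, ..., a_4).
a = (-4, 4, 2, 0)

Write a = (a_1, ..., a_4) in the standard basis. For each basis vector v_i, ℓ(v_i) = <v_i, a> is a linear equation in the a_j's. Collect the n equations into a matrix system V a = ℓ, where row i of V is v_i (expressed in the standard basis). Since V is invertible (lower-triangular with 1s on the diagonal, up to permutation), solve by back-substitution:
  V =
[[1, 1, 0, 0],
 [-1, 1, 1, 0],
 [1, 0, 0, 0],
 [0, -1, -1, 1]]
  V a = (0, 10, -4, -6)
Solving gives a = (-4, 4, 2, 0).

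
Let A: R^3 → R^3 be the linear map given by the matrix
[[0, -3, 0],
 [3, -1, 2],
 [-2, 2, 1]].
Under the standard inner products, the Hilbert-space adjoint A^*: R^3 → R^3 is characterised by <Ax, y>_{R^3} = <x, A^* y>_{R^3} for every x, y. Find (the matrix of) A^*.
A^* = A^T =
[[0, 3, -2],
 [-3, -1, 2],
 [0, 2, 1]]

For real matrices with standard dot products, the defining identity <Ax, y> = <x, A^* y> gives (Ax)^T y = x^T (A^*) y, i.e. x^T A^T y = x^T (A^*) y. Since this holds for all x, y, we must have A^* = A^T. Therefore
A^* =
[[0, 3, -2],
 [-3, -1, 2],
 [0, 2, 1]].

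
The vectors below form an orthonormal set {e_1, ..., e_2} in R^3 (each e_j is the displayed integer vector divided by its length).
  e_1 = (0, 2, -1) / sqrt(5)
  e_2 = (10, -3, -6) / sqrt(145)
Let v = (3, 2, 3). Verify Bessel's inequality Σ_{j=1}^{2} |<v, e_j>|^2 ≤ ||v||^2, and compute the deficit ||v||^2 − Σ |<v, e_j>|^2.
Σ |<v, e_j>|^2 = 13/29; ||v||^2 = 22; deficit = 625/29

Write each e_j = u_j / sqrt(<u_j, u_j>) where u_j is the displayed integer vector. Then <v, e_j> = <v, u_j> / sqrt(<u_j, u_j>), so |<v, e_j>|^2 = <v, u_j>^2 / <u_j, u_j>.
Coefficients: <v, e_1> = 1/sqrt(5), <v, e_2> = 6/sqrt(145).
Square and sum: Σ |<v, e_j>|^2 = 13/29.
Compute ||v||^2 = v·v = 22.
Deficit = 22 − 13/29 = 625/29 ≥ 0, confirming Bessel's inequality. (The deficit equals ||v − Σ <v,e_j> e_j||^2, the squared distance from v to span{e_j}.)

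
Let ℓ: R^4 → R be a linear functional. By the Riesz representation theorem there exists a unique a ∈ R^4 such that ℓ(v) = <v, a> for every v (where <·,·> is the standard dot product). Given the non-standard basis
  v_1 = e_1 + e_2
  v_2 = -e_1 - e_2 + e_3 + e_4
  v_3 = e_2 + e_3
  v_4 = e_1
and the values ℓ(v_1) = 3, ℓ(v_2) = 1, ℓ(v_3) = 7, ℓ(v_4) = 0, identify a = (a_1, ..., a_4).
a = (0, 3, 4, 0)

Write a = (a_1, ..., a_4) in the standard basis. For each basis vector v_i, ℓ(v_i) = <v_i, a> is a linear equation in the a_j's. Collect the n equations into a matrix system V a = ℓ, where row i of V is v_i (expressed in the standard basis). Since V is invertible (lower-triangular with 1s on the diagonal, up to permutation), solve by back-substitution:
  V =
[[1, 1, 0, 0],
 [-1, -1, 1, 1],
 [0, 1, 1, 0],
 [1, 0, 0, 0]]
  V a = (3, 1, 7, 0)
Solving gives a = (0, 3, 4, 0).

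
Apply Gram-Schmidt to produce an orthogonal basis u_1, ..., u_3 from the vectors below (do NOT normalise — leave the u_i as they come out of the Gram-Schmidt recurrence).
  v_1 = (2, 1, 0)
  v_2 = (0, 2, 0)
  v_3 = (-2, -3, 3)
Orthogonal basis:
  u_1 = (2, 1, 0)
  u_2 = (-4/5, 8/5, 0)
  u_3 = (0, 0, 3)

Apply the Gram-Schmidt recurrence
  u_1 = v_1
  u_i = v_i − Σ_{j<i} ((v_i · u_j) / (u_j · u_j)) · u_j.

Step by step this gives:
  u_1 = (2, 1, 0)
  u_2 = (-4/5, 8/5, 0)
  u_3 = (0, 0, 3)

Orthogonality check:
  u_2 · u_1 = 0 (should be 0)
  u_3 · u_1 = 0 (should be 0)
  u_3 · u_2 = 0 (should be 0)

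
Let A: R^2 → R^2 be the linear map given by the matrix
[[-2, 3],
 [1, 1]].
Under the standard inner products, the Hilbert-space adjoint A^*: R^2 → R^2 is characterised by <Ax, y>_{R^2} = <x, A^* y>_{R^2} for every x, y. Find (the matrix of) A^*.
A^* = A^T =
[[-2, 1],
 [3, 1]]

For real matrices with standard dot products, the defining identity <Ax, y> = <x, A^* y> gives (Ax)^T y = x^T (A^*) y, i.e. x^T A^T y = x^T (A^*) y. Since this holds for all x, y, we must have A^* = A^T. Therefore
A^* =
[[-2, 1],
 [3, 1]].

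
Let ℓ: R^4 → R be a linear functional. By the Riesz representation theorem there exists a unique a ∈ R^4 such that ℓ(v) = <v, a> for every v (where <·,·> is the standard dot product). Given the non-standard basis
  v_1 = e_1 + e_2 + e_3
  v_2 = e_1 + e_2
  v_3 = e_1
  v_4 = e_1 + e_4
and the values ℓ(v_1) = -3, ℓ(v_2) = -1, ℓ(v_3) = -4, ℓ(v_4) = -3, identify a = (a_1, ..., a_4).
a = (-4, 3, -2, 1)

Write a = (a_1, ..., a_4) in the standard basis. For each basis vector v_i, ℓ(v_i) = <v_i, a> is a linear equation in the a_j's. Collect the n equations into a matrix system V a = ℓ, where row i of V is v_i (expressed in the standard basis). Since V is invertible (lower-triangular with 1s on the diagonal, up to permutation), solve by back-substitution:
  V =
[[1, 1, 1, 0],
 [1, 1, 0, 0],
 [1, 0, 0, 0],
 [1, 0, 0, 1]]
  V a = (-3, -1, -4, -3)
Solving gives a = (-4, 3, -2, 1).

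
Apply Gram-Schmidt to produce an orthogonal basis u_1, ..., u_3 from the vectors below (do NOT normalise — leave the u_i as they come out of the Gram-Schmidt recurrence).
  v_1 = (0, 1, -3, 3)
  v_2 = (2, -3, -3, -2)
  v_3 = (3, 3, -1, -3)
Orthogonal basis:
  u_1 = (0, 1, -3, 3)
  u_2 = (2, -3, -3, -2)
  u_3 = (33/13, 951/247, -193/247, -510/247)

Apply the Gram-Schmidt recurrence
  u_1 = v_1
  u_i = v_i − Σ_{j<i} ((v_i · u_j) / (u_j · u_j)) · u_j.

Step by step this gives:
  u_1 = (0, 1, -3, 3)
  u_2 = (2, -3, -3, -2)
  u_3 = (33/13, 951/247, -193/247, -510/247)

Orthogonality check:
  u_2 · u_1 = 0 (should be 0)
  u_3 · u_1 = 0 (should be 0)
  u_3 · u_2 = 0 (should be 0)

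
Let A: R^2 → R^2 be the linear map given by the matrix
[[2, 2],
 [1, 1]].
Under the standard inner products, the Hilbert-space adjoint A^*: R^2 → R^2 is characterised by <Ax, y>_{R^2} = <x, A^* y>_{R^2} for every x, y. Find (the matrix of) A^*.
A^* = A^T =
[[2, 1],
 [2, 1]]

For real matrices with standard dot products, the defining identity <Ax, y> = <x, A^* y> gives (Ax)^T y = x^T (A^*) y, i.e. x^T A^T y = x^T (A^*) y. Since this holds for all x, y, we must have A^* = A^T. Therefore
A^* =
[[2, 1],
 [2, 1]].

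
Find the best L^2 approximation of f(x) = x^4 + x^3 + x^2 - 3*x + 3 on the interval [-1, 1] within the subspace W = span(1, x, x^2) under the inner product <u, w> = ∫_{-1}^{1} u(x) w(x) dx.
g(x) = 13*x^2/7 - 12*x/5 + 102/35

The best approximation g ∈ W is the orthogonal projection of f onto W. Writing g = a_0 + a_1 x + a_2 x^2, the coefficients solve the normal equations G · a = b where
  G_{ij} = <φ_i, φ_j> and b_i = <f, φ_i>, with φ_0 = 1, φ_1 = x, φ_2 = x^2.
G =
  [2, 0, 2/3]
  [0, 2/3, 0]
  [2/3, 0, 2/5],
b = (106/15, -8/5, 94/35).
Solving gives a_0 = 102/35, a_1 = -12/5, a_2 = 13/7, so
  g(x) = 13*x^2/7 - 12*x/5 + 102/35.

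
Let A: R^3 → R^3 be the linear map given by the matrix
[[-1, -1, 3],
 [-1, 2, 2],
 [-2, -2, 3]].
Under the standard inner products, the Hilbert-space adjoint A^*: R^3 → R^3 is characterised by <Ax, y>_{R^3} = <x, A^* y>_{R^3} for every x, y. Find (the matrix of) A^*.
A^* = A^T =
[[-1, -1, -2],
 [-1, 2, -2],
 [3, 2, 3]]

For real matrices with standard dot products, the defining identity <Ax, y> = <x, A^* y> gives (Ax)^T y = x^T (A^*) y, i.e. x^T A^T y = x^T (A^*) y. Since this holds for all x, y, we must have A^* = A^T. Therefore
A^* =
[[-1, -1, -2],
 [-1, 2, -2],
 [3, 2, 3]].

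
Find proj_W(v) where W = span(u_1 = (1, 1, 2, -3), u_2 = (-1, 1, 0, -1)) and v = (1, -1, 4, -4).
proj_W(v) = (7/3, 2/3, 3, -11/3)

Set up U = [u_1 | ... | u_2] ∈ R^(4×2). The projector onto W = col(U) is P = U (U^T U)^(-1) U^T.
Compute U^T U =
  [15, 3]
  [3, 3],
and U^T v = (20, 2).
Solve U^T U · c = U^T v for the coefficients: c = (3/2, -5/6). The projection is proj_W(v) = U c.
Check: (v - proj_W(v)) · u_1 = 0  (should be 0).
Check: (v - proj_W(v)) · u_2 = 0  (should be 0).
Result: proj_W(v) = (7/3, 2/3, 3, -11/3).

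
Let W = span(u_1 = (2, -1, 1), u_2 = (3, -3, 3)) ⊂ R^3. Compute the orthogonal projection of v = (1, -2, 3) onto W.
proj_W(v) = (1, -5/2, 5/2)

Set up U = [u_1 | ... | u_2] ∈ R^(3×2). The projector onto W = col(U) is P = U (U^T U)^(-1) U^T.
Compute U^T U =
  [6, 12]
  [12, 27],
and U^T v = (7, 18).
Solve U^T U · c = U^T v for the coefficients: c = (-3/2, 4/3). The projection is proj_W(v) = U c.
Check: (v - proj_W(v)) · u_1 = 0  (should be 0).
Check: (v - proj_W(v)) · u_2 = 0  (should be 0).
Result: proj_W(v) = (1, -5/2, 5/2).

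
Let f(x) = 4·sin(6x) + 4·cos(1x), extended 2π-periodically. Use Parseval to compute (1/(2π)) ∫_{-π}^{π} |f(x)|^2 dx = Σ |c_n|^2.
Σ |c_n|^2 = 16

Expand |f|^2 and use orthogonality of {sin(nx), cos(mx)} on [-π, π]:
  ∫_{-π}^{π} sin(nx)^2 dx = π, ∫ cos(mx)^2 dx = π, and cross terms integrate to 0.
So ∫_{-π}^{π} f(x)^2 dx = 4^2 · π + 4^2 · π = (16 + 16)π.
Divide by 2π: (16 + 16)/2 = 16.
By Parseval, this equals Σ |c_n|^2.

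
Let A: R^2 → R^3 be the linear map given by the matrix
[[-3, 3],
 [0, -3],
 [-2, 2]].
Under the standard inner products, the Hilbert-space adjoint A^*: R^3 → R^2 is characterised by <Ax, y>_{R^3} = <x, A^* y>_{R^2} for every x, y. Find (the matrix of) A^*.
A^* = A^T =
[[-3, 0, -2],
 [3, -3, 2]]

For real matrices with standard dot products, the defining identity <Ax, y> = <x, A^* y> gives (Ax)^T y = x^T (A^*) y, i.e. x^T A^T y = x^T (A^*) y. Since this holds for all x, y, we must have A^* = A^T. Therefore
A^* =
[[-3, 0, -2],
 [3, -3, 2]].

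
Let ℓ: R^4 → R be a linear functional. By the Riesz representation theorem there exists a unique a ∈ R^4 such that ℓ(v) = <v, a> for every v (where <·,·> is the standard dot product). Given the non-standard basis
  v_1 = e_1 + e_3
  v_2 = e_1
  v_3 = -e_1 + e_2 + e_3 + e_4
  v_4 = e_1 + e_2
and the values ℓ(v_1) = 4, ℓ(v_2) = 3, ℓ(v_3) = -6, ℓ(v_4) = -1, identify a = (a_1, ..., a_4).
a = (3, -4, 1, 0)

Write a = (a_1, ..., a_4) in the standard basis. For each basis vector v_i, ℓ(v_i) = <v_i, a> is a linear equation in the a_j's. Collect the n equations into a matrix system V a = ℓ, where row i of V is v_i (expressed in the standard basis). Since V is invertible (lower-triangular with 1s on the diagonal, up to permutation), solve by back-substitution:
  V =
[[1, 0, 1, 0],
 [1, 0, 0, 0],
 [-1, 1, 1, 1],
 [1, 1, 0, 0]]
  V a = (4, 3, -6, -1)
Solving gives a = (3, -4, 1, 0).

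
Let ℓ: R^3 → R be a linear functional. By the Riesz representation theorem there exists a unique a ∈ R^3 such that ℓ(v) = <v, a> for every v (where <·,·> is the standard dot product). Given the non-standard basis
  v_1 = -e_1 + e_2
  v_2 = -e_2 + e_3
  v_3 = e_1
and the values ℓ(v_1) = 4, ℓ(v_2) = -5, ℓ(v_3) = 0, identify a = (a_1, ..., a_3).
a = (0, 4, -1)

Write a = (a_1, ..., a_3) in the standard basis. For each basis vector v_i, ℓ(v_i) = <v_i, a> is a linear equation in the a_j's. Collect the n equations into a matrix system V a = ℓ, where row i of V is v_i (expressed in the standard basis). Since V is invertible (lower-triangular with 1s on the diagonal, up to permutation), solve by back-substitution:
  V =
[[-1, 1, 0],
 [0, -1, 1],
 [1, 0, 0]]
  V a = (4, -5, 0)
Solving gives a = (0, 4, -1).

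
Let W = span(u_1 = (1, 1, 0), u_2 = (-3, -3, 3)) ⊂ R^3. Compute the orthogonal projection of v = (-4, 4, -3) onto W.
proj_W(v) = (0, 0, -3)

Set up U = [u_1 | ... | u_2] ∈ R^(3×2). The projector onto W = col(U) is P = U (U^T U)^(-1) U^T.
Compute U^T U =
  [2, -6]
  [-6, 27],
and U^T v = (0, -9).
Solve U^T U · c = U^T v for the coefficients: c = (-3, -1). The projection is proj_W(v) = U c.
Check: (v - proj_W(v)) · u_1 = 0  (should be 0).
Check: (v - proj_W(v)) · u_2 = 0  (should be 0).
Result: proj_W(v) = (0, 0, -3).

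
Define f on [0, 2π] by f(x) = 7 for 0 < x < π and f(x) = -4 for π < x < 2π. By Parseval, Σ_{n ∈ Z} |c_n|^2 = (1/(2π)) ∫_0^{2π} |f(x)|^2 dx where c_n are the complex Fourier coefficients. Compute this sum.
Σ |c_n|^2 = 65/2

Parseval equates the L^2 energy of f (normalised by 1/(2π)) with the ℓ^2 sum of its Fourier coefficients: (1/(2π)) ∫_0^{2π} |f|^2 = Σ |c_n|^2.
Compute the left side: (1/(2π)) [∫_0^π 7^2 dx + ∫_π^{2π} (-4)^2 dx] = (1/(2π)) · (49π + 16π) = (49 + 16)/2 = 65/2.
So Σ_{n ∈ Z} |c_n|^2 = 65/2.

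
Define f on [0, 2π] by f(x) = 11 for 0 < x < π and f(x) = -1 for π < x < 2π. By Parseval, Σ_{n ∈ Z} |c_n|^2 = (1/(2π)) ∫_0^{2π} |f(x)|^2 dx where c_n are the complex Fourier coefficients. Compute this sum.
Σ |c_n|^2 = 61

Parseval equates the L^2 energy of f (normalised by 1/(2π)) with the ℓ^2 sum of its Fourier coefficients: (1/(2π)) ∫_0^{2π} |f|^2 = Σ |c_n|^2.
Compute the left side: (1/(2π)) [∫_0^π 11^2 dx + ∫_π^{2π} (-1)^2 dx] = (1/(2π)) · (121π + 1π) = (121 + 1)/2 = 61.
So Σ_{n ∈ Z} |c_n|^2 = 61.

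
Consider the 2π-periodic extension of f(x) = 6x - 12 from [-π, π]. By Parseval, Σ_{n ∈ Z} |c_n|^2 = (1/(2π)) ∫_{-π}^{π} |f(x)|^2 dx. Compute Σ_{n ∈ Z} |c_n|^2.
Σ |c_n|^2 = 12π^2 + 144

Expand and integrate term by term over [-π, π]:
  ∫ (6x)^2 dx = 36·(2π^3/3); ∫ 2·6·(-12)·x dx = 0 (odd integrand); ∫ (-12)^2 dx = 144·2π.
So (1/(2π)) ∫_{-π}^{π} (6x - 12)^2 dx = 36π^2/3 + 144 = 12π^2 + 144.
Parseval ⇒ Σ |c_n|^2 = 12π^2 + 144.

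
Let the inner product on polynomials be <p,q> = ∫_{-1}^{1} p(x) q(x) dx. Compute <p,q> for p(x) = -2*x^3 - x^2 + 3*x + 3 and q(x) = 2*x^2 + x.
<p,q> = 22/5

Expand the product: p(x)·q(x) = -4*x^5 - 4*x^4 + 5*x^3 + 9*x^2 + 3*x.
∫_{-1}^{1} of each monomial x^k gives [2/(k+1) if k even, 0 if k odd]. Integrating term-by-term (or equivalently evaluating the antiderivative F(x) = -2*x^6/3 - 4*x^5/5 + 5*x^4/4 + 3*x^3 + 3*x^2/2 at the endpoints):
  F(1) − F(−1) = 257/60 − (-7/60) = 22/5.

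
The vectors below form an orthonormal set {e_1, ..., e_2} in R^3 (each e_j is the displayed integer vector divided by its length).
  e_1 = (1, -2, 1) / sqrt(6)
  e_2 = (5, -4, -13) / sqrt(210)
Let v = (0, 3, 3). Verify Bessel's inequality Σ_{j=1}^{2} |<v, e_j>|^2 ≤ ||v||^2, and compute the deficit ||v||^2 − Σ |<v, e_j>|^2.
Σ |<v, e_j>|^2 = 486/35; ||v||^2 = 18; deficit = 144/35

Write each e_j = u_j / sqrt(<u_j, u_j>) where u_j is the displayed integer vector. Then <v, e_j> = <v, u_j> / sqrt(<u_j, u_j>), so |<v, e_j>|^2 = <v, u_j>^2 / <u_j, u_j>.
Coefficients: <v, e_1> = -3/sqrt(6), <v, e_2> = -51/sqrt(210).
Square and sum: Σ |<v, e_j>|^2 = 486/35.
Compute ||v||^2 = v·v = 18.
Deficit = 18 − 486/35 = 144/35 ≥ 0, confirming Bessel's inequality. (The deficit equals ||v − Σ <v,e_j> e_j||^2, the squared distance from v to span{e_j}.)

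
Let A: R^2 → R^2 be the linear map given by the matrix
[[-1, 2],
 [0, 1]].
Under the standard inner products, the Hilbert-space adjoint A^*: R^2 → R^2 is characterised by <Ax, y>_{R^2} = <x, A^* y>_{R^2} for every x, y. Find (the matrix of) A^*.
A^* = A^T =
[[-1, 0],
 [2, 1]]

For real matrices with standard dot products, the defining identity <Ax, y> = <x, A^* y> gives (Ax)^T y = x^T (A^*) y, i.e. x^T A^T y = x^T (A^*) y. Since this holds for all x, y, we must have A^* = A^T. Therefore
A^* =
[[-1, 0],
 [2, 1]].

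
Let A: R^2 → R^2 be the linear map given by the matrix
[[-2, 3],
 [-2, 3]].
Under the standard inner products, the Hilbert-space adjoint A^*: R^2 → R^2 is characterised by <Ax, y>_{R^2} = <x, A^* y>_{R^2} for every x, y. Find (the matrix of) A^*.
A^* = A^T =
[[-2, -2],
 [3, 3]]

For real matrices with standard dot products, the defining identity <Ax, y> = <x, A^* y> gives (Ax)^T y = x^T (A^*) y, i.e. x^T A^T y = x^T (A^*) y. Since this holds for all x, y, we must have A^* = A^T. Therefore
A^* =
[[-2, -2],
 [3, 3]].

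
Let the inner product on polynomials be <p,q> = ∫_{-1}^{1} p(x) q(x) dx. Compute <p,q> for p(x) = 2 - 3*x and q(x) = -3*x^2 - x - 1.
<p,q> = -6

Expand the product: p(x)·q(x) = 9*x^3 - 3*x^2 + x - 2.
∫_{-1}^{1} of each monomial x^k gives [2/(k+1) if k even, 0 if k odd]. Integrating term-by-term (or equivalently evaluating the antiderivative F(x) = 9*x^4/4 - x^3 + x^2/2 - 2*x at the endpoints):
  F(1) − F(−1) = -1/4 − (23/4) = -6.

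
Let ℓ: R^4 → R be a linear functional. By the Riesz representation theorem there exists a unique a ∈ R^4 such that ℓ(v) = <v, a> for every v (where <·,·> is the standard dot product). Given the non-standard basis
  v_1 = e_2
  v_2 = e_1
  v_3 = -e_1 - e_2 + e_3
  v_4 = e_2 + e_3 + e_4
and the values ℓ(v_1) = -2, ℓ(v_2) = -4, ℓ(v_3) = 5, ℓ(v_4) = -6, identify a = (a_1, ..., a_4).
a = (-4, -2, -1, -3)

Write a = (a_1, ..., a_4) in the standard basis. For each basis vector v_i, ℓ(v_i) = <v_i, a> is a linear equation in the a_j's. Collect the n equations into a matrix system V a = ℓ, where row i of V is v_i (expressed in the standard basis). Since V is invertible (lower-triangular with 1s on the diagonal, up to permutation), solve by back-substitution:
  V =
[[0, 1, 0, 0],
 [1, 0, 0, 0],
 [-1, -1, 1, 0],
 [0, 1, 1, 1]]
  V a = (-2, -4, 5, -6)
Solving gives a = (-4, -2, -1, -3).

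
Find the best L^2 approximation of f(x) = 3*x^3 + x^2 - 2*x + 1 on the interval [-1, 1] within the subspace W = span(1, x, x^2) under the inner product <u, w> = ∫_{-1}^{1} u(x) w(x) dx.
g(x) = x^2 - x/5 + 1

The best approximation g ∈ W is the orthogonal projection of f onto W. Writing g = a_0 + a_1 x + a_2 x^2, the coefficients solve the normal equations G · a = b where
  G_{ij} = <φ_i, φ_j> and b_i = <f, φ_i>, with φ_0 = 1, φ_1 = x, φ_2 = x^2.
G =
  [2, 0, 2/3]
  [0, 2/3, 0]
  [2/3, 0, 2/5],
b = (8/3, -2/15, 16/15).
Solving gives a_0 = 1, a_1 = -1/5, a_2 = 1, so
  g(x) = x^2 - x/5 + 1.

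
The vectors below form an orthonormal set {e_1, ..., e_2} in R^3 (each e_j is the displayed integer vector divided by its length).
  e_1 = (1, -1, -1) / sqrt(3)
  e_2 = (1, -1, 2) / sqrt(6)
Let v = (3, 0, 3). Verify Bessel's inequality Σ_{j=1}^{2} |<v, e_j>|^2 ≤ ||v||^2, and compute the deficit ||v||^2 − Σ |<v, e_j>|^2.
Σ |<v, e_j>|^2 = 27/2; ||v||^2 = 18; deficit = 9/2

Write each e_j = u_j / sqrt(<u_j, u_j>) where u_j is the displayed integer vector. Then <v, e_j> = <v, u_j> / sqrt(<u_j, u_j>), so |<v, e_j>|^2 = <v, u_j>^2 / <u_j, u_j>.
Coefficients: <v, e_1> = 0/sqrt(3), <v, e_2> = 9/sqrt(6).
Square and sum: Σ |<v, e_j>|^2 = 27/2.
Compute ||v||^2 = v·v = 18.
Deficit = 18 − 27/2 = 9/2 ≥ 0, confirming Bessel's inequality. (The deficit equals ||v − Σ <v,e_j> e_j||^2, the squared distance from v to span{e_j}.)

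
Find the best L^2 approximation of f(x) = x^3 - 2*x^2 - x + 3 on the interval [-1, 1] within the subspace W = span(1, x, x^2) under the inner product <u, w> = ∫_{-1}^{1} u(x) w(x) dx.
g(x) = -2*x^2 - 2*x/5 + 3

The best approximation g ∈ W is the orthogonal projection of f onto W. Writing g = a_0 + a_1 x + a_2 x^2, the coefficients solve the normal equations G · a = b where
  G_{ij} = <φ_i, φ_j> and b_i = <f, φ_i>, with φ_0 = 1, φ_1 = x, φ_2 = x^2.
G =
  [2, 0, 2/3]
  [0, 2/3, 0]
  [2/3, 0, 2/5],
b = (14/3, -4/15, 6/5).
Solving gives a_0 = 3, a_1 = -2/5, a_2 = -2, so
  g(x) = -2*x^2 - 2*x/5 + 3.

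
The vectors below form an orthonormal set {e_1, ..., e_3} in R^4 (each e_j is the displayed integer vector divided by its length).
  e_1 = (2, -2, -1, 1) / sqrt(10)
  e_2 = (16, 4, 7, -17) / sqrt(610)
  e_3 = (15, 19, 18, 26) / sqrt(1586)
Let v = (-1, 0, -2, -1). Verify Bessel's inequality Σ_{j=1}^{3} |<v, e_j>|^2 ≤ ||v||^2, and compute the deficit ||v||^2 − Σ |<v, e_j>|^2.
Σ |<v, e_j>|^2 = 107/26; ||v||^2 = 6; deficit = 49/26

Write each e_j = u_j / sqrt(<u_j, u_j>) where u_j is the displayed integer vector. Then <v, e_j> = <v, u_j> / sqrt(<u_j, u_j>), so |<v, e_j>|^2 = <v, u_j>^2 / <u_j, u_j>.
Coefficients: <v, e_1> = -1/sqrt(10), <v, e_2> = -13/sqrt(610), <v, e_3> = -77/sqrt(1586).
Square and sum: Σ |<v, e_j>|^2 = 107/26.
Compute ||v||^2 = v·v = 6.
Deficit = 6 − 107/26 = 49/26 ≥ 0, confirming Bessel's inequality. (The deficit equals ||v − Σ <v,e_j> e_j||^2, the squared distance from v to span{e_j}.)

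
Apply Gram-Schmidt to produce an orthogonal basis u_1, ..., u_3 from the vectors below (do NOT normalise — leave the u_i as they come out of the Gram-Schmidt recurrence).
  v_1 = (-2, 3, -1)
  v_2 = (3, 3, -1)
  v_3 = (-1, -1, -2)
Orthogonal basis:
  u_1 = (-2, 3, -1)
  u_2 = (25/7, 15/7, -5/7)
  u_3 = (0, -7/10, -21/10)

Apply the Gram-Schmidt recurrence
  u_1 = v_1
  u_i = v_i − Σ_{j<i} ((v_i · u_j) / (u_j · u_j)) · u_j.

Step by step this gives:
  u_1 = (-2, 3, -1)
  u_2 = (25/7, 15/7, -5/7)
  u_3 = (0, -7/10, -21/10)

Orthogonality check:
  u_2 · u_1 = 0 (should be 0)
  u_3 · u_1 = 0 (should be 0)
  u_3 · u_2 = 0 (should be 0)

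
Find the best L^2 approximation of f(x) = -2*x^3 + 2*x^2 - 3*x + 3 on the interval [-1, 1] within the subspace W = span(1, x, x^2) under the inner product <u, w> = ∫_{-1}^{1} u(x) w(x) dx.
g(x) = 2*x^2 - 21*x/5 + 3

The best approximation g ∈ W is the orthogonal projection of f onto W. Writing g = a_0 + a_1 x + a_2 x^2, the coefficients solve the normal equations G · a = b where
  G_{ij} = <φ_i, φ_j> and b_i = <f, φ_i>, with φ_0 = 1, φ_1 = x, φ_2 = x^2.
G =
  [2, 0, 2/3]
  [0, 2/3, 0]
  [2/3, 0, 2/5],
b = (22/3, -14/5, 14/5).
Solving gives a_0 = 3, a_1 = -21/5, a_2 = 2, so
  g(x) = 2*x^2 - 21*x/5 + 3.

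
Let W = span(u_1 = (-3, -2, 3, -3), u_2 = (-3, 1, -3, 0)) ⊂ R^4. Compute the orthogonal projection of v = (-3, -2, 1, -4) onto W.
proj_W(v) = (-48/13, -20/13, 24/13, -36/13)

Set up U = [u_1 | ... | u_2] ∈ R^(4×2). The projector onto W = col(U) is P = U (U^T U)^(-1) U^T.
Compute U^T U =
  [31, -2]
  [-2, 19],
and U^T v = (28, 4).
Solve U^T U · c = U^T v for the coefficients: c = (12/13, 4/13). The projection is proj_W(v) = U c.
Check: (v - proj_W(v)) · u_1 = 0  (should be 0).
Check: (v - proj_W(v)) · u_2 = 0  (should be 0).
Result: proj_W(v) = (-48/13, -20/13, 24/13, -36/13).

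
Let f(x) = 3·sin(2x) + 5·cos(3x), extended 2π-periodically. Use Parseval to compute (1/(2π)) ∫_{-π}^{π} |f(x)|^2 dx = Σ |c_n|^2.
Σ |c_n|^2 = 17

Expand |f|^2 and use orthogonality of {sin(nx), cos(mx)} on [-π, π]:
  ∫_{-π}^{π} sin(nx)^2 dx = π, ∫ cos(mx)^2 dx = π, and cross terms integrate to 0.
So ∫_{-π}^{π} f(x)^2 dx = 3^2 · π + 5^2 · π = (9 + 25)π.
Divide by 2π: (9 + 25)/2 = 17.
By Parseval, this equals Σ |c_n|^2.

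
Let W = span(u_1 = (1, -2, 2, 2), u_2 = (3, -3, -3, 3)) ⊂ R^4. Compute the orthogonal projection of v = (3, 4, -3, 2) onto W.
proj_W(v) = (33/43, 7/43, -153/43, -7/43)

Set up U = [u_1 | ... | u_2] ∈ R^(4×2). The projector onto W = col(U) is P = U (U^T U)^(-1) U^T.
Compute U^T U =
  [13, 9]
  [9, 36],
and U^T v = (-7, 12).
Solve U^T U · c = U^T v for the coefficients: c = (-40/43, 73/129). The projection is proj_W(v) = U c.
Check: (v - proj_W(v)) · u_1 = 0  (should be 0).
Check: (v - proj_W(v)) · u_2 = 0  (should be 0).
Result: proj_W(v) = (33/43, 7/43, -153/43, -7/43).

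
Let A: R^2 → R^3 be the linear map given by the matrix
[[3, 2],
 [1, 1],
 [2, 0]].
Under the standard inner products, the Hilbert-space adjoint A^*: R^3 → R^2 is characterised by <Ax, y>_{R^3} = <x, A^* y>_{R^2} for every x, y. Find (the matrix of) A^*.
A^* = A^T =
[[3, 1, 2],
 [2, 1, 0]]

For real matrices with standard dot products, the defining identity <Ax, y> = <x, A^* y> gives (Ax)^T y = x^T (A^*) y, i.e. x^T A^T y = x^T (A^*) y. Since this holds for all x, y, we must have A^* = A^T. Therefore
A^* =
[[3, 1, 2],
 [2, 1, 0]].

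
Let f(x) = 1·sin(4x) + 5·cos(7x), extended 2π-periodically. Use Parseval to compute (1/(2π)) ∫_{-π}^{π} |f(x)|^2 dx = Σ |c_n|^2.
Σ |c_n|^2 = 13

Expand |f|^2 and use orthogonality of {sin(nx), cos(mx)} on [-π, π]:
  ∫_{-π}^{π} sin(nx)^2 dx = π, ∫ cos(mx)^2 dx = π, and cross terms integrate to 0.
So ∫_{-π}^{π} f(x)^2 dx = 1^2 · π + 5^2 · π = (1 + 25)π.
Divide by 2π: (1 + 25)/2 = 13.
By Parseval, this equals Σ |c_n|^2.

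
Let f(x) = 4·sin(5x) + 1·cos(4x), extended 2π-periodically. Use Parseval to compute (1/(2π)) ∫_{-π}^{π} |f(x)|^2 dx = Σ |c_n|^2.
Σ |c_n|^2 = 17/2

Expand |f|^2 and use orthogonality of {sin(nx), cos(mx)} on [-π, π]:
  ∫_{-π}^{π} sin(nx)^2 dx = π, ∫ cos(mx)^2 dx = π, and cross terms integrate to 0.
So ∫_{-π}^{π} f(x)^2 dx = 4^2 · π + 1^2 · π = (16 + 1)π.
Divide by 2π: (16 + 1)/2 = 17/2.
By Parseval, this equals Σ |c_n|^2.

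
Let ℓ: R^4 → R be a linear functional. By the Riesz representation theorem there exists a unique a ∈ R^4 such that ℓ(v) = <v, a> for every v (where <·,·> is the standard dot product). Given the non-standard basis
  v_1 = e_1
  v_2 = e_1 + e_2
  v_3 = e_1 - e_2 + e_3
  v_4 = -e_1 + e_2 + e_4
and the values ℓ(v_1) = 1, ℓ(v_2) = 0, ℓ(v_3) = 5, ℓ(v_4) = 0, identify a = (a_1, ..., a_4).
a = (1, -1, 3, 2)

Write a = (a_1, ..., a_4) in the standard basis. For each basis vector v_i, ℓ(v_i) = <v_i, a> is a linear equation in the a_j's. Collect the n equations into a matrix system V a = ℓ, where row i of V is v_i (expressed in the standard basis). Since V is invertible (lower-triangular with 1s on the diagonal, up to permutation), solve by back-substitution:
  V =
[[1, 0, 0, 0],
 [1, 1, 0, 0],
 [1, -1, 1, 0],
 [-1, 1, 0, 1]]
  V a = (1, 0, 5, 0)
Solving gives a = (1, -1, 3, 2).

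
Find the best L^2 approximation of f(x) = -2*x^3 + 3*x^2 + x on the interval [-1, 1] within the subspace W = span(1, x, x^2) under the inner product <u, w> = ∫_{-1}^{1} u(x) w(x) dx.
g(x) = 3*x^2 - x/5

The best approximation g ∈ W is the orthogonal projection of f onto W. Writing g = a_0 + a_1 x + a_2 x^2, the coefficients solve the normal equations G · a = b where
  G_{ij} = <φ_i, φ_j> and b_i = <f, φ_i>, with φ_0 = 1, φ_1 = x, φ_2 = x^2.
G =
  [2, 0, 2/3]
  [0, 2/3, 0]
  [2/3, 0, 2/5],
b = (2, -2/15, 6/5).
Solving gives a_0 = 0, a_1 = -1/5, a_2 = 3, so
  g(x) = 3*x^2 - x/5.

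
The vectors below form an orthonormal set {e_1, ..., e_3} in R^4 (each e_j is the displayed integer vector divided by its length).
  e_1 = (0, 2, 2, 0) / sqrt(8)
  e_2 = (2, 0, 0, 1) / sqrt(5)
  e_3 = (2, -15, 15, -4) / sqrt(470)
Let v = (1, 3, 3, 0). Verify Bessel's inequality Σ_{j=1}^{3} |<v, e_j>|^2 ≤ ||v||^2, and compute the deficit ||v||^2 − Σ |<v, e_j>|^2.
Σ |<v, e_j>|^2 = 884/47; ||v||^2 = 19; deficit = 9/47

Write each e_j = u_j / sqrt(<u_j, u_j>) where u_j is the displayed integer vector. Then <v, e_j> = <v, u_j> / sqrt(<u_j, u_j>), so |<v, e_j>|^2 = <v, u_j>^2 / <u_j, u_j>.
Coefficients: <v, e_1> = 12/sqrt(8), <v, e_2> = 2/sqrt(5), <v, e_3> = 2/sqrt(470).
Square and sum: Σ |<v, e_j>|^2 = 884/47.
Compute ||v||^2 = v·v = 19.
Deficit = 19 − 884/47 = 9/47 ≥ 0, confirming Bessel's inequality. (The deficit equals ||v − Σ <v,e_j> e_j||^2, the squared distance from v to span{e_j}.)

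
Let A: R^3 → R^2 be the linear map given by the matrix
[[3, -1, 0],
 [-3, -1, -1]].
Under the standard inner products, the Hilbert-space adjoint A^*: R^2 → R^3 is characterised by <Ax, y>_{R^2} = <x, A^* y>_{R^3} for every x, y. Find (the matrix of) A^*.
A^* = A^T =
[[3, -3],
 [-1, -1],
 [0, -1]]

For real matrices with standard dot products, the defining identity <Ax, y> = <x, A^* y> gives (Ax)^T y = x^T (A^*) y, i.e. x^T A^T y = x^T (A^*) y. Since this holds for all x, y, we must have A^* = A^T. Therefore
A^* =
[[3, -3],
 [-1, -1],
 [0, -1]].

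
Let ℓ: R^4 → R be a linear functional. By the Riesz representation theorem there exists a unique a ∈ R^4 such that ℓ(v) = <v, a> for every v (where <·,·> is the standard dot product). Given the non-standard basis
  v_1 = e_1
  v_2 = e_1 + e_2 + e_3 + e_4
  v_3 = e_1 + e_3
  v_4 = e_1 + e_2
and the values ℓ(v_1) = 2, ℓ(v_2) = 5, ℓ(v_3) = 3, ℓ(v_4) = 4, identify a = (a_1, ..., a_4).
a = (2, 2, 1, 0)

Write a = (a_1, ..., a_4) in the standard basis. For each basis vector v_i, ℓ(v_i) = <v_i, a> is a linear equation in the a_j's. Collect the n equations into a matrix system V a = ℓ, where row i of V is v_i (expressed in the standard basis). Since V is invertible (lower-triangular with 1s on the diagonal, up to permutation), solve by back-substitution:
  V =
[[1, 0, 0, 0],
 [1, 1, 1, 1],
 [1, 0, 1, 0],
 [1, 1, 0, 0]]
  V a = (2, 5, 3, 4)
Solving gives a = (2, 2, 1, 0).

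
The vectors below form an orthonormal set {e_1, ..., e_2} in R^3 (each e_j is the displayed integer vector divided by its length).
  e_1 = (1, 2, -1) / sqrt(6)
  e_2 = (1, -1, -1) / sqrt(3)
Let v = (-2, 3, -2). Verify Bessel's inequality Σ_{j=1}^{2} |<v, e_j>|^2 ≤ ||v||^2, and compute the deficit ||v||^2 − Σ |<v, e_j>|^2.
Σ |<v, e_j>|^2 = 9; ||v||^2 = 17; deficit = 8

Write each e_j = u_j / sqrt(<u_j, u_j>) where u_j is the displayed integer vector. Then <v, e_j> = <v, u_j> / sqrt(<u_j, u_j>), so |<v, e_j>|^2 = <v, u_j>^2 / <u_j, u_j>.
Coefficients: <v, e_1> = 6/sqrt(6), <v, e_2> = -3/sqrt(3).
Square and sum: Σ |<v, e_j>|^2 = 9.
Compute ||v||^2 = v·v = 17.
Deficit = 17 − 9 = 8 ≥ 0, confirming Bessel's inequality. (The deficit equals ||v − Σ <v,e_j> e_j||^2, the squared distance from v to span{e_j}.)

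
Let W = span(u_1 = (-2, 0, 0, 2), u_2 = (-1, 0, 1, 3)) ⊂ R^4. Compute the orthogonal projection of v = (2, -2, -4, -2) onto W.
proj_W(v) = (2/3, 0, -4/3, -10/3)

Set up U = [u_1 | ... | u_2] ∈ R^(4×2). The projector onto W = col(U) is P = U (U^T U)^(-1) U^T.
Compute U^T U =
  [8, 8]
  [8, 11],
and U^T v = (-8, -12).
Solve U^T U · c = U^T v for the coefficients: c = (1/3, -4/3). The projection is proj_W(v) = U c.
Check: (v - proj_W(v)) · u_1 = 0  (should be 0).
Check: (v - proj_W(v)) · u_2 = 0  (should be 0).
Result: proj_W(v) = (2/3, 0, -4/3, -10/3).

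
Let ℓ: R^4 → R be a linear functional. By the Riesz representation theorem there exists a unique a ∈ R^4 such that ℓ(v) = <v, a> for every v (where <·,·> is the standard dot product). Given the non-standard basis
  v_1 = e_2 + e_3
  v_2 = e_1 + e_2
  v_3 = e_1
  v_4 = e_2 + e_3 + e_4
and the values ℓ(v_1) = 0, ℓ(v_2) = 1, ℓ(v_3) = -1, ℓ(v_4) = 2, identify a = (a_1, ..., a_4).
a = (-1, 2, -2, 2)

Write a = (a_1, ..., a_4) in the standard basis. For each basis vector v_i, ℓ(v_i) = <v_i, a> is a linear equation in the a_j's. Collect the n equations into a matrix system V a = ℓ, where row i of V is v_i (expressed in the standard basis). Since V is invertible (lower-triangular with 1s on the diagonal, up to permutation), solve by back-substitution:
  V =
[[0, 1, 1, 0],
 [1, 1, 0, 0],
 [1, 0, 0, 0],
 [0, 1, 1, 1]]
  V a = (0, 1, -1, 2)
Solving gives a = (-1, 2, -2, 2).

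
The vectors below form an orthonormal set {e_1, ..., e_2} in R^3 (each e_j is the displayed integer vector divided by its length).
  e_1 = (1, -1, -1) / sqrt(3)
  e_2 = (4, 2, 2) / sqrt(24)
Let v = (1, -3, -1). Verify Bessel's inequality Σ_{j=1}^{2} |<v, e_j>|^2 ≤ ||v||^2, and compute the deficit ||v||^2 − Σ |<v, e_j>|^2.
Σ |<v, e_j>|^2 = 9; ||v||^2 = 11; deficit = 2

Write each e_j = u_j / sqrt(<u_j, u_j>) where u_j is the displayed integer vector. Then <v, e_j> = <v, u_j> / sqrt(<u_j, u_j>), so |<v, e_j>|^2 = <v, u_j>^2 / <u_j, u_j>.
Coefficients: <v, e_1> = 5/sqrt(3), <v, e_2> = -4/sqrt(24).
Square and sum: Σ |<v, e_j>|^2 = 9.
Compute ||v||^2 = v·v = 11.
Deficit = 11 − 9 = 2 ≥ 0, confirming Bessel's inequality. (The deficit equals ||v − Σ <v,e_j> e_j||^2, the squared distance from v to span{e_j}.)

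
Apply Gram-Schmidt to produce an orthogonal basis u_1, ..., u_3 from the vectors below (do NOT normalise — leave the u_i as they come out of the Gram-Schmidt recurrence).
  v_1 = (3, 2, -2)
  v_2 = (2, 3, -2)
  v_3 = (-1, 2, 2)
Orthogonal basis:
  u_1 = (3, 2, -2)
  u_2 = (-14/17, 19/17, -2/17)
  u_3 = (8/11, 8/11, 20/11)

Apply the Gram-Schmidt recurrence
  u_1 = v_1
  u_i = v_i − Σ_{j<i} ((v_i · u_j) / (u_j · u_j)) · u_j.

Step by step this gives:
  u_1 = (3, 2, -2)
  u_2 = (-14/17, 19/17, -2/17)
  u_3 = (8/11, 8/11, 20/11)

Orthogonality check:
  u_2 · u_1 = 0 (should be 0)
  u_3 · u_1 = 0 (should be 0)
  u_3 · u_2 = 0 (should be 0)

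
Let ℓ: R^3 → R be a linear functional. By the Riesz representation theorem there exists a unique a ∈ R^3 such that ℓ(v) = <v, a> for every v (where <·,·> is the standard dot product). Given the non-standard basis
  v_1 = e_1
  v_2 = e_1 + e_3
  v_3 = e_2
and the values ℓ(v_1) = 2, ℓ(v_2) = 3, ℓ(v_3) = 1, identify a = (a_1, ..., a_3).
a = (2, 1, 1)

Write a = (a_1, ..., a_3) in the standard basis. For each basis vector v_i, ℓ(v_i) = <v_i, a> is a linear equation in the a_j's. Collect the n equations into a matrix system V a = ℓ, where row i of V is v_i (expressed in the standard basis). Since V is invertible (lower-triangular with 1s on the diagonal, up to permutation), solve by back-substitution:
  V =
[[1, 0, 0],
 [1, 0, 1],
 [0, 1, 0]]
  V a = (2, 3, 1)
Solving gives a = (2, 1, 1).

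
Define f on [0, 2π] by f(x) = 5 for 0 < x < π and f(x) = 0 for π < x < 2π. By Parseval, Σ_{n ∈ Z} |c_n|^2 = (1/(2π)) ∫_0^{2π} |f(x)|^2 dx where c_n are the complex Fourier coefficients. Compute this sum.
Σ |c_n|^2 = 25/2

Parseval equates the L^2 energy of f (normalised by 1/(2π)) with the ℓ^2 sum of its Fourier coefficients: (1/(2π)) ∫_0^{2π} |f|^2 = Σ |c_n|^2.
Compute the left side: (1/(2π)) [∫_0^π 5^2 dx + ∫_π^{2π} 0^2 dx] = (1/(2π)) · (25π + 0π) = (25 + 0)/2 = 25/2.
So Σ_{n ∈ Z} |c_n|^2 = 25/2.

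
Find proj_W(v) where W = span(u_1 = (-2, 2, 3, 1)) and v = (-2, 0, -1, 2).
proj_W(v) = (-1/3, 1/3, 1/2, 1/6)

Set up U = [u_1 | ... | u_1] ∈ R^(4×1). The projector onto W = col(U) is P = U (U^T U)^(-1) U^T.
Compute U^T U =
  [18],
and U^T v = (3).
Solve U^T U · c = U^T v for the coefficients: c = (1/6). The projection is proj_W(v) = U c.
Check: (v - proj_W(v)) · u_1 = 0  (should be 0).
Result: proj_W(v) = (-1/3, 1/3, 1/2, 1/6).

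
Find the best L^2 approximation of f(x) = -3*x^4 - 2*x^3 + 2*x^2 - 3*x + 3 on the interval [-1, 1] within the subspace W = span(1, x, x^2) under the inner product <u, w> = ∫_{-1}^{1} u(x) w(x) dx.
g(x) = -4*x^2/7 - 21*x/5 + 114/35

The best approximation g ∈ W is the orthogonal projection of f onto W. Writing g = a_0 + a_1 x + a_2 x^2, the coefficients solve the normal equations G · a = b where
  G_{ij} = <φ_i, φ_j> and b_i = <f, φ_i>, with φ_0 = 1, φ_1 = x, φ_2 = x^2.
G =
  [2, 0, 2/3]
  [0, 2/3, 0]
  [2/3, 0, 2/5],
b = (92/15, -14/5, 68/35).
Solving gives a_0 = 114/35, a_1 = -21/5, a_2 = -4/7, so
  g(x) = -4*x^2/7 - 21*x/5 + 114/35.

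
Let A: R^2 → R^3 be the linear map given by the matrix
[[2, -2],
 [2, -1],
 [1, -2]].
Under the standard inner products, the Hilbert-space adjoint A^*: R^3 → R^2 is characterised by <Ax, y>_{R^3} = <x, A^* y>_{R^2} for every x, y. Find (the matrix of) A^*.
A^* = A^T =
[[2, 2, 1],
 [-2, -1, -2]]

For real matrices with standard dot products, the defining identity <Ax, y> = <x, A^* y> gives (Ax)^T y = x^T (A^*) y, i.e. x^T A^T y = x^T (A^*) y. Since this holds for all x, y, we must have A^* = A^T. Therefore
A^* =
[[2, 2, 1],
 [-2, -1, -2]].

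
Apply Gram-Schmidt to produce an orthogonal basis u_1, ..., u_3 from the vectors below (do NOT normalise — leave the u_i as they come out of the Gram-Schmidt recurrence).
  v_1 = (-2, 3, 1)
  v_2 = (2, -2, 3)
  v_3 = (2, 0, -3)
Orthogonal basis:
  u_1 = (-2, 3, 1)
  u_2 = (1, -1/2, 7/2)
  u_3 = (44/27, 32/27, -8/27)

Apply the Gram-Schmidt recurrence
  u_1 = v_1
  u_i = v_i − Σ_{j<i} ((v_i · u_j) / (u_j · u_j)) · u_j.

Step by step this gives:
  u_1 = (-2, 3, 1)
  u_2 = (1, -1/2, 7/2)
  u_3 = (44/27, 32/27, -8/27)

Orthogonality check:
  u_2 · u_1 = 0 (should be 0)
  u_3 · u_1 = 0 (should be 0)
  u_3 · u_2 = 0 (should be 0)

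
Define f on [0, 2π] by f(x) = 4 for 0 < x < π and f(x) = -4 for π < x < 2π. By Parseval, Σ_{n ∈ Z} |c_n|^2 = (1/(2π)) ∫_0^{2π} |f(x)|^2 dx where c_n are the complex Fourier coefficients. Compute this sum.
Σ |c_n|^2 = 16

Parseval equates the L^2 energy of f (normalised by 1/(2π)) with the ℓ^2 sum of its Fourier coefficients: (1/(2π)) ∫_0^{2π} |f|^2 = Σ |c_n|^2.
Compute the left side: (1/(2π)) [∫_0^π 4^2 dx + ∫_π^{2π} (-4)^2 dx] = (1/(2π)) · (16π + 16π) = (16 + 16)/2 = 16.
So Σ_{n ∈ Z} |c_n|^2 = 16.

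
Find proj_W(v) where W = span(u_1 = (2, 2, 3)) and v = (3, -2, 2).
proj_W(v) = (16/17, 16/17, 24/17)

Set up U = [u_1 | ... | u_1] ∈ R^(3×1). The projector onto W = col(U) is P = U (U^T U)^(-1) U^T.
Compute U^T U =
  [17],
and U^T v = (8).
Solve U^T U · c = U^T v for the coefficients: c = (8/17). The projection is proj_W(v) = U c.
Check: (v - proj_W(v)) · u_1 = 0  (should be 0).
Result: proj_W(v) = (16/17, 16/17, 24/17).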